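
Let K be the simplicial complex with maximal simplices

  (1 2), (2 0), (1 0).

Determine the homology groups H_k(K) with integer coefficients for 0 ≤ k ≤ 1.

H_0 = Z,  H_1 = Z.

Fix the vertex order 0 < 1 < 2 and write every simplex with vertices in increasing order. Then dim K = 1 and the simplices of K are:

  0-simplices (3): [0], [1], [2]
  1-simplices (3): [0,1], [0,2], [1,2]

giving chain groups C_0 ≅ Z^3, C_1 ≅ Z^3.

The boundary map ∂_1: C_1 → C_0 maps an edge to its endpoints' difference, ∂[p,q] = q − p.
The 3×3 boundary matrix has rank 2 and Smith normal form diag(1,1).

From H_k ≅ ker(∂_k) / im(∂_{k+1}) we obtain:

  H_0: rank C_0 − rank ∂_1 = 3 − 2 = 1, and the invariant factors of ∂_1 are all 1, so H_0 = Z.
  H_1: rank ker ∂_1 − rank ∂_2 = (3 − 2) − 0 = 1, and there is no ∂_2, so H_1 = Z.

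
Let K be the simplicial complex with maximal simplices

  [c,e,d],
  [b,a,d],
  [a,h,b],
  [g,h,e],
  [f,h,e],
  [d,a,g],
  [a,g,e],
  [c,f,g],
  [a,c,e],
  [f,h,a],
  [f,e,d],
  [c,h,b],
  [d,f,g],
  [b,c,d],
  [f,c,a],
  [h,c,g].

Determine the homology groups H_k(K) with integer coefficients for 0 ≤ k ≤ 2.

Take the total order a < b < c < d < e < f < g < h on the vertex set. Then K (dimension 2) consists of the simplices:

  0-simplices (8): a, b, c, d, e, f, g, h
  1-simplices (24): ab, ac, ad, ae, af, ag, ah, bc, bd, bh, cd, ce, cf, cg, ch, de, df, dg, ef, eg, eh, fg, fh, gh
  2-simplices (16): abd, abh, ace, acf, adg, aeg, afh, bcd, bch, cde, cfg, cgh, def, dfg, efh, egh

Hence C_0 ≅ Z^8, C_1 ≅ Z^24, C_2 ≅ Z^16.

The boundary map ∂_1: C_1 → C_0 sends each edge [p,q] (with p < q) to q − p. For instance
  ∂de = e − d.
The resulting 8×24 matrix has rank 7, and its Smith normal form has invariant factors (1,1,1,1,1,1,1).

Boundary ∂_2: C_2 → C_1 sends each 2-simplex [p,q,r] to [q,r] − [p,r] + [p,q]. For instance
  ∂cfg = fg − cg + cf,
  ∂def = ef − df + de.
The resulting 24×16 matrix has rank 15, and its Smith normal form has invariant factors (1,1,1,1,1,1,1,1,1,1,1,1,1,1,1).

Now H_k = ker ∂_k / im ∂_{k+1}, so:

  H_0: rank C_0 − rank ∂_1 = 8 − 7 = 1, and the invariant factors of ∂_1 are all 1, so H_0 ≅ Z.
  H_1: rank ker ∂_1 − rank ∂_2 = (24 − 7) − 15 = 2, and the invariant factors of ∂_2 are all 1, so H_1 ≅ Z^2.
  H_2: rank ker ∂_2 − rank ∂_3 = (16 − 15) − 0 = 1, and there is no ∂_3, so H_2 ≅ Z.

As a check, the Euler characteristic is 8 − 24 + 16 = 0, which agrees with 1 − 2 + 1 = 0.

H_0 = Z,  H_1 = Z^2,  H_2 = Z.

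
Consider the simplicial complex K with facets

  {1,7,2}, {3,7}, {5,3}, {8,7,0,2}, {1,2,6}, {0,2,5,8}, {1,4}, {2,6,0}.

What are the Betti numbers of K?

Fix the vertex order 0 < 1 < 2 < 3 < 4 < 5 < 6 < 7 < 8 and write every simplex with vertices in increasing order. Then dim K = 3 and the simplices of K are:

  0-simplices (9): [0], [1], [2], [3], [4], [5], [6], [7], [8]
  1-simplices (17): [0,2], [0,5], [0,6], [0,7], [0,8], [1,2], [1,4], [1,6], [1,7], [2,5], [2,6], [2,7], [2,8], [3,5], [3,7], [5,8], [7,8]
  2-simplices (10): [0,2,5], [0,2,6], [0,2,7], [0,2,8], [0,5,8], [0,7,8], [1,2,6], [1,2,7], [2,5,8], [2,7,8]
  3-simplices (2): [0,2,5,8], [0,2,7,8]

giving chain groups C_0 ≅ Z^9, C_1 ≅ Z^17, C_2 ≅ Z^10, C_3 ≅ Z^2.

Boundary ∂_1: C_1 → C_0 maps an edge to its endpoints' difference, ∂[p,q] = q − p. For instance
  ∂[0,7] = [7] − [0].
As a 9×17 matrix over Z this has rank 8, with invariant factors (1,1,1,1,1,1,1,1).

Boundary ∂_2: C_2 → C_1 maps a triangle to the signed sum of its edges. For instance
  ∂[0,2,5] = [2,5] − [0,5] + [0,2],
  ∂[0,5,8] = [5,8] − [0,8] + [0,5].
The 17×10 boundary matrix has rank 8 and Smith normal form diag(1,1,1,1,1,1,1,1).

Boundary ∂_3: C_3 → C_2 sends each 3-simplex σ to the alternating sum Σ_i (−1)^i (σ with its i-th vertex removed). For instance
  ∂[0,2,5,8] = [2,5,8] − [0,5,8] + [0,2,8] − [0,2,5],
  ∂[0,2,7,8] = [2,7,8] − [0,7,8] + [0,2,8] − [0,2,7].
The 10×2 boundary matrix has rank 2 and Smith normal form diag(1,1).

Reading off H_k = ker ∂_k / im ∂_{k+1}:

  H_0: rank C_0 − rank ∂_1 = 9 − 8 = 1, and the invariant factors of ∂_1 are all 1, so H_0 ≅ Z.
  H_1: rank ker ∂_1 − rank ∂_2 = (17 − 8) − 8 = 1, and the invariant factors of ∂_2 are all 1, so H_1 ≅ Z.
  H_2: rank ker ∂_2 − rank ∂_3 = (10 − 8) − 2 = 0, and the invariant factors of ∂_3 are all 1, so H_2 ≅ 0.
  H_3: rank ker ∂_3 − rank ∂_4 = (2 − 2) − 0 = 0, and there is no ∂_4, so H_3 ≅ 0.

As a check, the Euler characteristic is 9 − 17 + 10 − 2 = 0, which agrees with 1 − 1 + 0 − 0 = 0.

Hence the Betti numbers are b_0 = 1, b_1 = 1, b_2 = 0, b_3 = 0.

b_0 = 1, b_1 = 1, b_2 = 0, b_3 = 0.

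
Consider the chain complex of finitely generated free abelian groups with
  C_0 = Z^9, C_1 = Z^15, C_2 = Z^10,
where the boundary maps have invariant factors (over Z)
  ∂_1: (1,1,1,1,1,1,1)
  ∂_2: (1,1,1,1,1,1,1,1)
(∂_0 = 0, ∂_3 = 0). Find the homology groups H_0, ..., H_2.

H_0 = Z^2,  H_1 = 0,  H_2 = Z^2.

H_0: b_0 = 9 − 0 − 7 = 2; torsion from ∂_1 factors > 1: none. So H_0 = Z^2.
H_1: b_1 = 15 − 7 − 8 = 0; torsion from ∂_2 factors > 1: none. So H_1 = 0.
H_2: b_2 = 10 − 8 − 0 = 2; torsion from ∂_3 factors > 1: none. So H_2 = Z^2.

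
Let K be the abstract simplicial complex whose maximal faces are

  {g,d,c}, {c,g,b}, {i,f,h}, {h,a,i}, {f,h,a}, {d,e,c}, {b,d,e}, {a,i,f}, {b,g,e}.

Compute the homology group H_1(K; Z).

Take the total order a < b < c < d < e < f < g < h < i on the vertex set. Then K (dimension 2) consists of the simplices:

  0-simplices (9): a, b, c, d, e, f, g, h, i
  1-simplices (16): af, ah, ai, bc, bd, be, bg, cd, ce, cg, de, dg, eg, fh, fi, hi
  2-simplices (9): afh, afi, ahi, bcg, bde, beg, cde, cdg, fhi

so the chain groups are C_0 ≅ Z^9, C_1 ≅ Z^16, C_2 ≅ Z^9.

∂_1: C_1 → C_0 is given by ∂[p,q] = [q] − [p].
As a 9×16 matrix over Z this has rank 7, with invariant factors (1,1,1,1,1,1,1).

∂_2: C_2 → C_1 sends each 2-simplex [p,q,r] to [q,r] − [p,r] + [p,q]. For instance
  ∂beg = eg − bg + be,
  ∂cdg = dg − cg + cd.
This gives a 16×9 integer matrix of rank 8; reducing to Smith normal form yields diagonal entries (1,1,1,1,1,1,1,1).

Reading off H_k = ker ∂_k / im ∂_{k+1}:

  H_1: rank ker ∂_1 − rank ∂_2 = (16 − 7) − 8 = 1, and the invariant factors of ∂_2 are all 1, so H_1 ≅ Z.

(K is a triangulation of the disjoint union of the 2-sphere S^2 and the Möbius band.)

H_1 = Z.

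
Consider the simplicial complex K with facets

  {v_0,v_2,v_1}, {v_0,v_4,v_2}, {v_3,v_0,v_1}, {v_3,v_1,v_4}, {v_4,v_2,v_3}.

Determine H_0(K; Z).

Order the vertices as v_0 < v_1 < v_2 < v_3 < v_4. Listing each simplex with vertices in this order, K has dimension 2 with simplices:

  0-simplices (5): [v_0], [v_1], [v_2], [v_3], [v_4]
  1-simplices (10): [v_0,v_1], [v_0,v_2], [v_0,v_3], [v_0,v_4], [v_1,v_2], [v_1,v_3], [v_1,v_4], [v_2,v_3], [v_2,v_4], [v_3,v_4]
  2-simplices (5): [v_0,v_1,v_2], [v_0,v_1,v_3], [v_0,v_2,v_4], [v_1,v_3,v_4], [v_2,v_3,v_4]

so the chain groups are C_0 ≅ Z^5, C_1 ≅ Z^10, C_2 ≅ Z^5.

The boundary map ∂_1: C_1 → C_0 is given by ∂[p,q] = [q] − [p]. For instance
  ∂[v_0,v_3] = [v_3] − [v_0].
As a 5×10 matrix over Z this has rank 4, with invariant factors (1,1,1,1).

Boundary ∂_2: C_2 → C_1 maps a triangle to the signed sum of its edges. For instance
  ∂[v_1,v_3,v_4] = [v_3,v_4] − [v_1,v_4] + [v_1,v_3],
  ∂[v_0,v_2,v_4] = [v_2,v_4] − [v_0,v_4] + [v_0,v_2].
The resulting 10×5 matrix has rank 5, and its Smith normal form has invariant factors (1,1,1,1,1).

Reading off H_k = ker ∂_k / im ∂_{k+1}:

  H_0: rank C_0 − rank ∂_1 = 5 − 4 = 1, and the invariant factors of ∂_1 are all 1, so H_0 ≅ Z.

H_0 ≅ Z.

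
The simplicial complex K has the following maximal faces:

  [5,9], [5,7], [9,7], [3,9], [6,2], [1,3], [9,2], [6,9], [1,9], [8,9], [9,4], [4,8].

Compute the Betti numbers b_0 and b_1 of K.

K has 9 vertices, 12 edges.
rank ∂_0 = 0, rank ∂_1 = 8 ⇒ b_0 = 9 − 0 − 8 = 1; all invariant factors of ∂_1 are 1 so no torsion. So H_0 ≅ Z.
rank ∂_1 = 8, rank ∂_2 = 0 ⇒ b_1 = 12 − 8 − 0 = 4. So H_1 ≅ Z^4.

b_0 = 1, b_1 = 4.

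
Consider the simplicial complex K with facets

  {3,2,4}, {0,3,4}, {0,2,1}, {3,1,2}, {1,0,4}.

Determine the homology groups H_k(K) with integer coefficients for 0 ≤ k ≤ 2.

H_0 = Z,  H_1 = Z,  H_2 = 0.

Fix the vertex order 0 < 1 < 2 < 3 < 4 and write every simplex with vertices in increasing order. Then dim K = 2 and the simplices of K are:

  0-simplices (5): [0], [1], [2], [3], [4]
  1-simplices (10): [0,1], [0,2], [0,3], [0,4], [1,2], [1,3], [1,4], [2,3], [2,4], [3,4]
  2-simplices (5): [0,1,2], [0,1,4], [0,3,4], [1,2,3], [2,3,4]

so the chain groups are C_0 ≅ Z^5, C_1 ≅ Z^10, C_2 ≅ Z^5.

The boundary map ∂_1: C_1 → C_0 is given by ∂[p,q] = [q] − [p].
The resulting 5×10 matrix has rank 4, and its Smith normal form has invariant factors (1,1,1,1).

Boundary ∂_2: C_2 → C_1 sends each 2-simplex [p,q,r] to [q,r] − [p,r] + [p,q]. For instance
  ∂[0,1,2] = [1,2] − [0,2] + [0,1],
  ∂[1,2,3] = [2,3] − [1,3] + [1,2].
The resulting 10×5 matrix has rank 5, and its Smith normal form has invariant factors (1,1,1,1,1).

Now H_k = ker ∂_k / im ∂_{k+1}, so:

  H_0: rank C_0 − rank ∂_1 = 5 − 4 = 1, and the invariant factors of ∂_1 are all 1, so H_0 ≅ Z.
  H_1: rank ker ∂_1 − rank ∂_2 = (10 − 4) − 5 = 1, and the invariant factors of ∂_2 are all 1, so H_1 ≅ Z.
  H_2: rank ker ∂_2 − rank ∂_3 = (5 − 5) − 0 = 0, and there is no ∂_3, so H_2 ≅ 0.

(K is a triangulation of the Möbius band.)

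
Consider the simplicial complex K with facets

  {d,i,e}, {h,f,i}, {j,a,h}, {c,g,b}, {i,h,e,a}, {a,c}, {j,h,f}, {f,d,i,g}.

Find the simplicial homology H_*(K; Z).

Fix the vertex order a < b < c < d < e < f < g < h < i < j and write every simplex with vertices in increasing order. Then dim K = 3 and the simplices of K are:

  0-simplices (10): a, b, c, d, e, f, g, h, i, j
  1-simplices (21): ac, ae, ah, ai, aj, bc, bg, cg, de, df, dg, di, eh, ei, fg, fh, fi, fj, gi, hi, hj
  2-simplices (13): aeh, aei, ahi, ahj, bcg, dei, dfg, dfi, dgi, ehi, fgi, fhi, fhj
  3-simplices (2): aehi, dfgi

giving chain groups C_0 ≅ Z^10, C_1 ≅ Z^21, C_2 ≅ Z^13, C_3 ≅ Z^2.

Boundary ∂_1: C_1 → C_0 is given by ∂[p,q] = [q] − [p].
This gives a 10×21 integer matrix of rank 9; reducing to Smith normal form yields diagonal entries (1,1,1,1,1,1,1,1,1).

The boundary map ∂_2: C_2 → C_1 sends each 2-simplex [p,q,r] to [q,r] − [p,r] + [p,q]. For instance
  ∂bcg = cg − bg + bc,
  ∂ehi = hi − ei + eh.
As a 21×13 matrix over Z this has rank 11, with invariant factors (1,1,1,1,1,1,1,1,1,1,1).

∂_3: C_3 → C_2 sends each 3-simplex σ to the alternating sum Σ_i (−1)^i (σ with its i-th vertex removed). For instance
  ∂dfgi = fgi − dgi + dfi − dfg,
  ∂aehi = ehi − ahi + aei − aeh.
The 13×2 boundary matrix has rank 2 and Smith normal form diag(1,1).

Now H_k = ker ∂_k / im ∂_{k+1}, so:

  H_0: rank C_0 − rank ∂_1 = 10 − 9 = 1, and the invariant factors of ∂_1 are all 1, so H_0 = Z.
  H_1: rank ker ∂_1 − rank ∂_2 = (21 − 9) − 11 = 1, and the invariant factors of ∂_2 are all 1, so H_1 = Z.
  H_2: rank ker ∂_2 − rank ∂_3 = (13 − 11) − 2 = 0, and the invariant factors of ∂_3 are all 1, so H_2 = 0.
  H_3: rank ker ∂_3 − rank ∂_4 = (2 − 2) − 0 = 0, and there is no ∂_4, so H_3 = 0.

H_0 = Z,  H_1 = Z,  H_2 = 0,  H_3 = 0.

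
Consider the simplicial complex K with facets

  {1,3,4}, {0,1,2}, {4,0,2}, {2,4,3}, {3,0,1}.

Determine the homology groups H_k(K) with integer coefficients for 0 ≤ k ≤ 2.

H_0 ≅ Z,  H_1 ≅ Z,  H_2 = 0.

We work with the vertex ordering 0 < 1 < 2 < 3 < 4. The simplices of K, each written with vertices in increasing order, are:

  0-simplices (5): [0], [1], [2], [3], [4]
  1-simplices (10): [0,1], [0,2], [0,3], [0,4], [1,2], [1,3], [1,4], [2,3], [2,4], [3,4]
  2-simplices (5): [0,1,2], [0,1,3], [0,2,4], [1,3,4], [2,3,4]

giving chain groups C_0 ≅ Z^5, C_1 ≅ Z^10, C_2 ≅ Z^5.

The boundary map ∂_1: C_1 → C_0 is given by ∂[p,q] = [q] − [p].
The resulting 5×10 matrix has rank 4, and its Smith normal form has invariant factors (1,1,1,1).

The boundary map ∂_2: C_2 → C_1 maps a triangle to the signed sum of its edges. For instance
  ∂[0,1,2] = [1,2] − [0,2] + [0,1],
  ∂[0,2,4] = [2,4] − [0,4] + [0,2].
The 10×5 boundary matrix has rank 5 and Smith normal form diag(1,1,1,1,1).

From H_k ≅ ker(∂_k) / im(∂_{k+1}) we obtain:

  H_0: rank C_0 − rank ∂_1 = 5 − 4 = 1, and the invariant factors of ∂_1 are all 1, so H_0 = Z.
  H_1: rank ker ∂_1 − rank ∂_2 = (10 − 4) − 5 = 1, and the invariant factors of ∂_2 are all 1, so H_1 = Z.
  H_2: rank ker ∂_2 − rank ∂_3 = (5 − 5) − 0 = 0, and there is no ∂_3, so H_2 = 0.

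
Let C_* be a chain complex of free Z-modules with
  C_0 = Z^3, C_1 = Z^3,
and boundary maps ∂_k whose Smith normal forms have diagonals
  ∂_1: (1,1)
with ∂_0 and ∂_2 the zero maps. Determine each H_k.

H_0 ≅ Z,  H_1 ≅ Z.

H_0: b_0 = 3 − 0 − 2 = 1; torsion from ∂_1 factors > 1: none. So H_0 ≅ Z.
H_1: b_1 = 3 − 2 − 0 = 1; torsion from ∂_2 factors > 1: none. So H_1 ≅ Z.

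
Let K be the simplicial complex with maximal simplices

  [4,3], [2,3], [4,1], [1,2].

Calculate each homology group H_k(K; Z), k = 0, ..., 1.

Fix the vertex order 1 < 2 < 3 < 4 and write every simplex with vertices in increasing order. Then dim K = 1 and the simplices of K are:

  0-simplices (4): [1], [2], [3], [4]
  1-simplices (4): [1,2], [1,4], [2,3], [3,4]

Hence C_0 ≅ Z^4, C_1 ≅ Z^4.

Boundary ∂_1: C_1 → C_0 maps an edge to its endpoints' difference, ∂[p,q] = q − p. For instance
  ∂[3,4] = [4] − [3].
This gives a 4×4 integer matrix of rank 3; reducing to Smith normal form yields diagonal entries (1,1,1).

From H_k ≅ ker(∂_k) / im(∂_{k+1}) we obtain:

  H_0: rank C_0 − rank ∂_1 = 4 − 3 = 1, and the invariant factors of ∂_1 are all 1, so H_0 = Z.
  H_1: rank ker ∂_1 − rank ∂_2 = (4 − 3) − 0 = 1, and there is no ∂_2, so H_1 = Z.

As a check, the Euler characteristic is 4 − 4 = 0, which agrees with 1 − 1 = 0.

H_0 = Z,  H_1 = Z.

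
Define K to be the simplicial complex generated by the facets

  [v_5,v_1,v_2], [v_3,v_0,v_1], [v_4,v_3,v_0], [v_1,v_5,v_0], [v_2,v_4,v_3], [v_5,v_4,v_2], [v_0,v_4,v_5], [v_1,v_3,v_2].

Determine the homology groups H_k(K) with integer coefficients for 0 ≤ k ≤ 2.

H_0 ≅ Z,  H_1 = 0,  H_2 ≅ Z.

We work with the vertex ordering v_0 < v_1 < v_2 < v_3 < v_4 < v_5. The simplices of K, each written with vertices in increasing order, are:

  0-simplices (6): [v_0], [v_1], [v_2], [v_3], [v_4], [v_5]
  1-simplices (12): [v_0,v_1], [v_0,v_3], [v_0,v_4], [v_0,v_5], [v_1,v_2], [v_1,v_3], [v_1,v_5], [v_2,v_3], [v_2,v_4], [v_2,v_5], [v_3,v_4], [v_4,v_5]
  2-simplices (8): [v_0,v_1,v_3], [v_0,v_1,v_5], [v_0,v_3,v_4], [v_0,v_4,v_5], [v_1,v_2,v_3], [v_1,v_2,v_5], [v_2,v_3,v_4], [v_2,v_4,v_5]

Hence C_0 ≅ Z^6, C_1 ≅ Z^12, C_2 ≅ Z^8.

The boundary map ∂_1: C_1 → C_0 sends each edge [p,q] (with p < q) to q − p. For instance
  ∂[v_0,v_3] = [v_3] − [v_0].
As a 6×12 matrix over Z this has rank 5, with invariant factors (1,1,1,1,1).

∂_2: C_2 → C_1 acts by ∂[p,q,r] = [q,r] − [p,r] + [p,q]. For instance
  ∂[v_1,v_2,v_5] = [v_2,v_5] − [v_1,v_5] + [v_1,v_2],
  ∂[v_0,v_3,v_4] = [v_3,v_4] − [v_0,v_4] + [v_0,v_3].
This gives a 12×8 integer matrix of rank 7; reducing to Smith normal form yields diagonal entries (1,1,1,1,1,1,1).

From H_k ≅ ker(∂_k) / im(∂_{k+1}) we obtain:

  H_0: rank C_0 − rank ∂_1 = 6 − 5 = 1, and the invariant factors of ∂_1 are all 1, so H_0 ≅ Z.
  H_1: rank ker ∂_1 − rank ∂_2 = (12 − 5) − 7 = 0, and the invariant factors of ∂_2 are all 1, so H_1 ≅ 0.
  H_2: rank ker ∂_2 − rank ∂_3 = (8 − 7) − 0 = 1, and there is no ∂_3, so H_2 ≅ Z.

As a check, the Euler characteristic is 6 − 12 + 8 = 2, which agrees with 1 − 0 + 1 = 2.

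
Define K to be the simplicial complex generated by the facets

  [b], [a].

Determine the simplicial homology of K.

H_0 ≅ Z^2.

Order the vertices as a < b. Listing each simplex with vertices in this order, K has dimension 0 with simplices:

  0-simplices (2): a, b

Hence C_0 ≅ Z^2.

From H_k ≅ ker(∂_k) / im(∂_{k+1}) we obtain:

  H_0: rank C_0 − rank ∂_1 = 2 − 0 = 2, and there is no ∂_1, so H_0 = Z^2.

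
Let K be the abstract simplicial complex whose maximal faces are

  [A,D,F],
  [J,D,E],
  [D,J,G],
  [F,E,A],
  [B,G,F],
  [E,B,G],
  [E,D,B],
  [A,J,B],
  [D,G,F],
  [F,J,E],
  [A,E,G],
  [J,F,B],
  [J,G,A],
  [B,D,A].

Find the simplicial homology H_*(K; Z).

H_0 ≅ Z,  H_1 ≅ Z^2,  H_2 ≅ Z.

We work with the vertex ordering A < B < D < E < F < G < J. The simplices of K, each written with vertices in increasing order, are:

  0-simplices (7): A, B, D, E, F, G, J
  1-simplices (21): AB, AD, AE, AF, AG, AJ, BD, BE, BF, BG, BJ, DE, DF, DG, DJ, EF, EG, EJ, FG, FJ, GJ
  2-simplices (14): ABD, ABJ, ADF, AEF, AEG, AGJ, BDE, BEG, BFG, BFJ, DEJ, DFG, DGJ, EFJ

so the chain groups are C_0 ≅ Z^7, C_1 ≅ Z^21, C_2 ≅ Z^14.

The boundary map ∂_1: C_1 → C_0 is given by ∂[p,q] = [q] − [p]. For instance
  ∂BD = D − B.
As a 7×21 matrix over Z this has rank 6, with invariant factors (1,1,1,1,1,1).

Boundary ∂_2: C_2 → C_1 sends each 2-simplex [p,q,r] to [q,r] − [p,r] + [p,q]. For instance
  ∂EFJ = FJ − EJ + EF,
  ∂DEJ = EJ − DJ + DE.
As a 21×14 matrix over Z this has rank 13, with invariant factors (1,1,1,1,1,1,1,1,1,1,1,1,1).

Now H_k = ker ∂_k / im ∂_{k+1}, so:

  H_0: rank C_0 − rank ∂_1 = 7 − 6 = 1, and the invariant factors of ∂_1 are all 1, so H_0 = Z.
  H_1: rank ker ∂_1 − rank ∂_2 = (21 − 6) − 13 = 2, and the invariant factors of ∂_2 are all 1, so H_1 = Z^2.
  H_2: rank ker ∂_2 − rank ∂_3 = (14 − 13) − 0 = 1, and there is no ∂_3, so H_2 = Z.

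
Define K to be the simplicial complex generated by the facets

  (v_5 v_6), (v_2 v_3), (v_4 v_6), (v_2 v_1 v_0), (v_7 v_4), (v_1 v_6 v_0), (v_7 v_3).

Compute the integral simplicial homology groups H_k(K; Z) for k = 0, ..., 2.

H_0 ≅ Z,  H_1 ≅ Z,  H_2 = 0.

We work with the vertex ordering v_0 < v_1 < v_2 < v_3 < v_4 < v_5 < v_6 < v_7. The simplices of K, each written with vertices in increasing order, are:

  0-simplices (8): [v_0], [v_1], [v_2], [v_3], [v_4], [v_5], [v_6], [v_7]
  1-simplices (10): [v_0,v_1], [v_0,v_2], [v_0,v_6], [v_1,v_2], [v_1,v_6], [v_2,v_3], [v_3,v_7], [v_4,v_6], [v_4,v_7], [v_5,v_6]
  2-simplices (2): [v_0,v_1,v_2], [v_0,v_1,v_6]

Hence C_0 ≅ Z^8, C_1 ≅ Z^10, C_2 ≅ Z^2.

∂_1: C_1 → C_0 sends each edge [p,q] (with p < q) to q − p. For instance
  ∂[v_0,v_1] = [v_1] − [v_0].
The 8×10 boundary matrix has rank 7 and Smith normal form diag(1,1,1,1,1,1,1).

∂_2: C_2 → C_1 maps a triangle to the signed sum of its edges. For instance
  ∂[v_0,v_1,v_2] = [v_1,v_2] − [v_0,v_2] + [v_0,v_1],
  ∂[v_0,v_1,v_6] = [v_1,v_6] − [v_0,v_6] + [v_0,v_1].
This gives a 10×2 integer matrix of rank 2; reducing to Smith normal form yields diagonal entries (1,1).

Reading off H_k = ker ∂_k / im ∂_{k+1}:

  H_0: rank C_0 − rank ∂_1 = 8 − 7 = 1, and the invariant factors of ∂_1 are all 1, so H_0 ≅ Z.
  H_1: rank ker ∂_1 − rank ∂_2 = (10 − 7) − 2 = 1, and the invariant factors of ∂_2 are all 1, so H_1 ≅ Z.
  H_2: rank ker ∂_2 − rank ∂_3 = (2 − 2) − 0 = 0, and there is no ∂_3, so H_2 ≅ 0.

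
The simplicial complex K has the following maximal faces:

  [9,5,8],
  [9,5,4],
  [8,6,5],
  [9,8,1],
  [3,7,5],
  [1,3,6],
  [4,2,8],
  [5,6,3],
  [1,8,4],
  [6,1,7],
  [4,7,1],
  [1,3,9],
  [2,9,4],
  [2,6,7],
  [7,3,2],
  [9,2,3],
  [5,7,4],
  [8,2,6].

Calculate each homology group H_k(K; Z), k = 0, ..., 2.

H_0 ≅ Z,  H_1 ≅ Z ⊕ Z/2Z,  H_2 = 0.

Fix the vertex order 1 < 2 < 3 < 4 < 5 < 6 < 7 < 8 < 9 and write every simplex with vertices in increasing order. Then dim K = 2 and the simplices of K are:

  0-simplices (9): [1], [2], [3], [4], [5], [6], [7], [8], [9]
  1-simplices (27): (27 of them)
  2-simplices (18): [1,3,6], [1,3,9], [1,4,7], [1,4,8], [1,6,7], [1,8,9], [2,3,7], [2,3,9], [2,4,8], [2,4,9], [2,6,7], [2,6,8], [3,5,6], [3,5,7], [4,5,7], [4,5,9], [5,6,8], [5,8,9]

Hence C_0 ≅ Z^9, C_1 ≅ Z^27, C_2 ≅ Z^18.

∂_1: C_1 → C_0 maps an edge to its endpoints' difference, ∂[p,q] = q − p.
The 9×27 boundary matrix has rank 8 and Smith normal form diag(1,1,1,1,1,1,1,1).

∂_2: C_2 → C_1 sends each 2-simplex [p,q,r] to [q,r] − [p,r] + [p,q]. For instance
  ∂[1,4,8] = [4,8] − [1,8] + [1,4],
  ∂[2,4,9] = [4,9] − [2,9] + [2,4].
The resulting 27×18 matrix has rank 18, and its Smith normal form has invariant factors (1,1,1,1,1,1,1,1,1,1,1,1,1,1,1,1,1,2).

From H_k ≅ ker(∂_k) / im(∂_{k+1}) we obtain:

  H_0: rank C_0 − rank ∂_1 = 9 − 8 = 1, and the invariant factors of ∂_1 are all 1, so H_0 = Z.
  H_1: rank ker ∂_1 − rank ∂_2 = (27 − 8) − 18 = 1, and ∂_2 has invariant factor 2 > 1, so H_1 = Z ⊕ Z/2Z.
  H_2: rank ker ∂_2 − rank ∂_3 = (18 − 18) − 0 = 0, and there is no ∂_3, so H_2 = 0.

(K is a triangulation of the Klein bottle.)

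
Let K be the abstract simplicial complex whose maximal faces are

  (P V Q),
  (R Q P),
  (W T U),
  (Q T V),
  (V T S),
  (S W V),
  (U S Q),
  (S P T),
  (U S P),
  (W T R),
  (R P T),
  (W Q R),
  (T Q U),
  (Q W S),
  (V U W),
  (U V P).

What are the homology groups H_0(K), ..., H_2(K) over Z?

We work with the vertex ordering P < Q < R < S < T < U < V < W. The simplices of K, each written with vertices in increasing order, are:

  0-simplices (8): P, Q, R, S, T, U, V, W
  1-simplices (24): PQ, PR, PS, PT, PU, PV, QR, QS, QT, QU, QV, QW, RT, RW, ST, SU, SV, SW, TU, TV, TW, UV, UW, VW
  2-simplices (16): PQR, PQV, PRT, PST, PSU, PUV, QRW, QSU, QSW, QTU, QTV, RTW, STV, SVW, TUW, UVW

giving chain groups C_0 ≅ Z^8, C_1 ≅ Z^24, C_2 ≅ Z^16.

Boundary ∂_1: C_1 → C_0 sends each edge [p,q] (with p < q) to q − p. For instance
  ∂ST = T − S.
As a 8×24 matrix over Z this has rank 7, with invariant factors (1,1,1,1,1,1,1).

∂_2: C_2 → C_1 maps a triangle to the signed sum of its edges. For instance
  ∂QSU = SU − QU + QS,
  ∂RTW = TW − RW + RT.
This gives a 24×16 integer matrix of rank 15; reducing to Smith normal form yields diagonal entries (1,1,1,1,1,1,1,1,1,1,1,1,1,1,1).

From H_k ≅ ker(∂_k) / im(∂_{k+1}) we obtain:

  H_0: rank C_0 − rank ∂_1 = 8 − 7 = 1, and the invariant factors of ∂_1 are all 1, so H_0 = Z.
  H_1: rank ker ∂_1 − rank ∂_2 = (24 − 7) − 15 = 2, and the invariant factors of ∂_2 are all 1, so H_1 = Z^2.
  H_2: rank ker ∂_2 − rank ∂_3 = (16 − 15) − 0 = 1, and there is no ∂_3, so H_2 = Z.

(K is a triangulation of the torus T^2.)

H_0 ≅ Z,  H_1 ≅ Z^2,  H_2 ≅ Z.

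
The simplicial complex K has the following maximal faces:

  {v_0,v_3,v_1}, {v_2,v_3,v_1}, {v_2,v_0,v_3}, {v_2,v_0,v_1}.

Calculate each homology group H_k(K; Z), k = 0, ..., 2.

Order the vertices as v_0 < v_1 < v_2 < v_3. Listing each simplex with vertices in this order, K has dimension 2 with simplices:

  0-simplices (4): [v_0], [v_1], [v_2], [v_3]
  1-simplices (6): [v_0,v_1], [v_0,v_2], [v_0,v_3], [v_1,v_2], [v_1,v_3], [v_2,v_3]
  2-simplices (4): [v_0,v_1,v_2], [v_0,v_1,v_3], [v_0,v_2,v_3], [v_1,v_2,v_3]

so the chain groups are C_0 ≅ Z^4, C_1 ≅ Z^6, C_2 ≅ Z^4.

Boundary ∂_1: C_1 → C_0 maps an edge to its endpoints' difference, ∂[p,q] = q − p.
The resulting 4×6 matrix has rank 3, and its Smith normal form has invariant factors (1,1,1).

The boundary map ∂_2: C_2 → C_1 acts by ∂[p,q,r] = [q,r] − [p,r] + [p,q]. For instance
  ∂[v_0,v_1,v_2] = [v_1,v_2] − [v_0,v_2] + [v_0,v_1],
  ∂[v_0,v_2,v_3] = [v_2,v_3] − [v_0,v_3] + [v_0,v_2].
The 6×4 boundary matrix has rank 3 and Smith normal form diag(1,1,1).

From H_k ≅ ker(∂_k) / im(∂_{k+1}) we obtain:

  H_0: rank C_0 − rank ∂_1 = 4 − 3 = 1, and the invariant factors of ∂_1 are all 1, so H_0 ≅ Z.
  H_1: rank ker ∂_1 − rank ∂_2 = (6 − 3) − 3 = 0, and the invariant factors of ∂_2 are all 1, so H_1 ≅ 0.
  H_2: rank ker ∂_2 − rank ∂_3 = (4 − 3) − 0 = 1, and there is no ∂_3, so H_2 ≅ Z.

As a check, the Euler characteristic is 4 − 6 + 4 = 2, which agrees with 1 − 0 + 1 = 2.

H_0 = Z,  H_1 = 0,  H_2 = Z.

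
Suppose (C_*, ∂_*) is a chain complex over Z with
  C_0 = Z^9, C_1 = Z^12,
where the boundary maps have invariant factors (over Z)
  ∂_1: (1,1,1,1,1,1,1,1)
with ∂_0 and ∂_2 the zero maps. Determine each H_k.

H_0 ≅ Z,  H_1 ≅ Z^4.

H_0: b_0 = 9 − 0 − 8 = 1; torsion from ∂_1 factors > 1: none. So H_0 ≅ Z.
H_1: b_1 = 12 − 8 − 0 = 4; torsion from ∂_2 factors > 1: none. So H_1 ≅ Z^4.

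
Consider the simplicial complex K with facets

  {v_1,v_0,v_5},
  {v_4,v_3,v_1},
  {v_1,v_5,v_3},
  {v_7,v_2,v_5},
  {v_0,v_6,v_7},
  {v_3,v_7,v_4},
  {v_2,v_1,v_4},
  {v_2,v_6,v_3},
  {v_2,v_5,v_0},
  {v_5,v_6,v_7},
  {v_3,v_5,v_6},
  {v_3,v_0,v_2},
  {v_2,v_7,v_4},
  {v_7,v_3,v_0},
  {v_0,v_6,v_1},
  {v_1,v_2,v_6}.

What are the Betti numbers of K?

b_0 = 1, b_1 = 2, b_2 = 1.

Take the total order v_0 < v_1 < v_2 < v_3 < v_4 < v_5 < v_6 < v_7 on the vertex set. Then K (dimension 2) consists of the simplices:

  0-simplices (8): [v_0], [v_1], [v_2], [v_3], [v_4], [v_5], [v_6], [v_7]
  1-simplices (24): (24 of them)
  2-simplices (16): (16 of them)

giving chain groups C_0 ≅ Z^8, C_1 ≅ Z^24, C_2 ≅ Z^16.

∂_1: C_1 → C_0 is given by ∂[p,q] = [q] − [p]. For instance
  ∂[v_5,v_6] = [v_6] − [v_5].
This gives a 8×24 integer matrix of rank 7; reducing to Smith normal form yields diagonal entries (1,1,1,1,1,1,1).

Boundary ∂_2: C_2 → C_1 maps a triangle to the signed sum of its edges. For instance
  ∂[v_5,v_6,v_7] = [v_6,v_7] − [v_5,v_7] + [v_5,v_6],
  ∂[v_0,v_6,v_7] = [v_6,v_7] − [v_0,v_7] + [v_0,v_6].
As a 24×16 matrix over Z this has rank 15, with invariant factors (1,1,1,1,1,1,1,1,1,1,1,1,1,1,1).

From H_k ≅ ker(∂_k) / im(∂_{k+1}) we obtain:

  H_0: rank C_0 − rank ∂_1 = 8 − 7 = 1, and the invariant factors of ∂_1 are all 1, so H_0 = Z.
  H_1: rank ker ∂_1 − rank ∂_2 = (24 − 7) − 15 = 2, and the invariant factors of ∂_2 are all 1, so H_1 = Z^2.
  H_2: rank ker ∂_2 − rank ∂_3 = (16 − 15) − 0 = 1, and there is no ∂_3, so H_2 = Z.

As a check, the Euler characteristic is 8 − 24 + 16 = 0, which agrees with 1 − 2 + 1 = 0.

Hence the Betti numbers are b_0 = 1, b_1 = 2, b_2 = 1.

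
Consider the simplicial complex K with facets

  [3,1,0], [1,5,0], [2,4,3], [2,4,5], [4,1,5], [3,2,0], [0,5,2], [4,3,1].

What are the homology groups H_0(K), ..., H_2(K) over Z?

We work with the vertex ordering 0 < 1 < 2 < 3 < 4 < 5. The simplices of K, each written with vertices in increasing order, are:

  0-simplices (6): [0], [1], [2], [3], [4], [5]
  1-simplices (12): [0,1], [0,2], [0,3], [0,5], [1,3], [1,4], [1,5], [2,3], [2,4], [2,5], [3,4], [4,5]
  2-simplices (8): [0,1,3], [0,1,5], [0,2,3], [0,2,5], [1,3,4], [1,4,5], [2,3,4], [2,4,5]

Hence C_0 ≅ Z^6, C_1 ≅ Z^12, C_2 ≅ Z^8.

∂_1: C_1 → C_0 sends each edge [p,q] (with p < q) to q − p. For instance
  ∂[1,3] = [3] − [1].
The 6×12 boundary matrix has rank 5 and Smith normal form diag(1,1,1,1,1).

∂_2: C_2 → C_1 maps a triangle to the signed sum of its edges. For instance
  ∂[0,1,5] = [1,5] − [0,5] + [0,1],
  ∂[2,3,4] = [3,4] − [2,4] + [2,3].
This gives a 12×8 integer matrix of rank 7; reducing to Smith normal form yields diagonal entries (1,1,1,1,1,1,1).

Reading off H_k = ker ∂_k / im ∂_{k+1}:

  H_0: rank C_0 − rank ∂_1 = 6 − 5 = 1, and the invariant factors of ∂_1 are all 1, so H_0 = Z.
  H_1: rank ker ∂_1 − rank ∂_2 = (12 − 5) − 7 = 0, and the invariant factors of ∂_2 are all 1, so H_1 = 0.
  H_2: rank ker ∂_2 − rank ∂_3 = (8 − 7) − 0 = 1, and there is no ∂_3, so H_2 = Z.

H_0 = Z,  H_1 = 0,  H_2 = Z.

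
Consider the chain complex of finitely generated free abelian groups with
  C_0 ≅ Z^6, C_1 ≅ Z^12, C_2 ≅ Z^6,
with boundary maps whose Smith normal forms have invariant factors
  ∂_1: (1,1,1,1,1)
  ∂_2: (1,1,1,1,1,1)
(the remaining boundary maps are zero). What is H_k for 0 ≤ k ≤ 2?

H_0: b_0 = 6 − 0 − 5 = 1; torsion from ∂_1 factors > 1: none. So H_0 = Z.
H_1: b_1 = 12 − 5 − 6 = 1; torsion from ∂_2 factors > 1: none. So H_1 = Z.
H_2: b_2 = 6 − 6 − 0 = 0; torsion from ∂_3 factors > 1: none. So H_2 = 0.

H_0 = Z,  H_1 = Z,  H_2 = 0.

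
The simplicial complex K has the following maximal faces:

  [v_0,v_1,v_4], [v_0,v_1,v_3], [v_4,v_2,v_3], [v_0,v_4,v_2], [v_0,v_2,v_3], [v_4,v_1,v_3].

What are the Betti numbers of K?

Order the vertices as v_0 < v_1 < v_2 < v_3 < v_4. Listing each simplex with vertices in this order, K has dimension 2 with simplices:

  0-simplices (5): [v_0], [v_1], [v_2], [v_3], [v_4]
  1-simplices (9): [v_0,v_1], [v_0,v_2], [v_0,v_3], [v_0,v_4], [v_1,v_3], [v_1,v_4], [v_2,v_3], [v_2,v_4], [v_3,v_4]
  2-simplices (6): [v_0,v_1,v_3], [v_0,v_1,v_4], [v_0,v_2,v_3], [v_0,v_2,v_4], [v_1,v_3,v_4], [v_2,v_3,v_4]

giving chain groups C_0 ≅ Z^5, C_1 ≅ Z^9, C_2 ≅ Z^6.

The boundary map ∂_1: C_1 → C_0 maps an edge to its endpoints' difference, ∂[p,q] = q − p.
The resulting 5×9 matrix has rank 4, and its Smith normal form has invariant factors (1,1,1,1).

Boundary ∂_2: C_2 → C_1 sends each 2-simplex [p,q,r] to [q,r] − [p,r] + [p,q]. For instance
  ∂[v_0,v_1,v_3] = [v_1,v_3] − [v_0,v_3] + [v_0,v_1],
  ∂[v_0,v_2,v_4] = [v_2,v_4] − [v_0,v_4] + [v_0,v_2].
This gives a 9×6 integer matrix of rank 5; reducing to Smith normal form yields diagonal entries (1,1,1,1,1).

From H_k ≅ ker(∂_k) / im(∂_{k+1}) we obtain:

  H_0: rank C_0 − rank ∂_1 = 5 − 4 = 1, and the invariant factors of ∂_1 are all 1, so H_0 = Z.
  H_1: rank ker ∂_1 − rank ∂_2 = (9 − 4) − 5 = 0, and the invariant factors of ∂_2 are all 1, so H_1 = 0.
  H_2: rank ker ∂_2 − rank ∂_3 = (6 − 5) − 0 = 1, and there is no ∂_3, so H_2 = Z.

As a check, the Euler characteristic is 5 − 9 + 6 = 2, which agrees with 1 − 0 + 1 = 2.

Hence the Betti numbers are b_0 = 1, b_1 = 0, b_2 = 1.

b_0 = 1, b_1 = 0, b_2 = 1.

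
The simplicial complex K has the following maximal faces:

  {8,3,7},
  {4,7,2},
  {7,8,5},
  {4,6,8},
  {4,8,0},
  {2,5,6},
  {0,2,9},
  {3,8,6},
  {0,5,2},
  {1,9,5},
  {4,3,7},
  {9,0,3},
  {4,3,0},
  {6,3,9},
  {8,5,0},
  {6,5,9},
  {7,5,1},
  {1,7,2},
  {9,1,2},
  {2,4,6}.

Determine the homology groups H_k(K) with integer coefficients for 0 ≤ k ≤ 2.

H_0 = Z,  H_1 = Z ⊕ Z/2,  H_2 = 0.

Order the vertices as 0 < 1 < 2 < 3 < 4 < 5 < 6 < 7 < 8 < 9. Listing each simplex with vertices in this order, K has dimension 2 with simplices:

  0-simplices (10): [0], [1], [2], [3], [4], [5], [6], [7], [8], [9]
  1-simplices (30): (30 of them)
  2-simplices (20): (20 of them)

so the chain groups are C_0 ≅ Z^10, C_1 ≅ Z^30, C_2 ≅ Z^20.

Boundary ∂_1: C_1 → C_0 maps an edge to its endpoints' difference, ∂[p,q] = q − p. For instance
  ∂[3,7] = [7] − [3].
This gives a 10×30 integer matrix of rank 9; reducing to Smith normal form yields diagonal entries (1,1,1,1,1,1,1,1,1).

∂_2: C_2 → C_1 acts by ∂[p,q,r] = [q,r] − [p,r] + [p,q]. For instance
  ∂[2,4,6] = [4,6] − [2,6] + [2,4],
  ∂[0,3,9] = [3,9] − [0,9] + [0,3].
The resulting 30×20 matrix has rank 20, and its Smith normal form has invariant factors (1,1,1,1,1,1,1,1,1,1,1,1,1,1,1,1,1,1,1,2).

Now H_k = ker ∂_k / im ∂_{k+1}, so:

  H_0: rank C_0 − rank ∂_1 = 10 − 9 = 1, and the invariant factors of ∂_1 are all 1, so H_0 ≅ Z.
  H_1: rank ker ∂_1 − rank ∂_2 = (30 − 9) − 20 = 1, and ∂_2 has invariant factor 2 > 1, so H_1 ≅ Z ⊕ Z/2.
  H_2: rank ker ∂_2 − rank ∂_3 = (20 − 20) − 0 = 0, and there is no ∂_3, so H_2 ≅ 0.

(K is a triangulation of the Klein bottle.)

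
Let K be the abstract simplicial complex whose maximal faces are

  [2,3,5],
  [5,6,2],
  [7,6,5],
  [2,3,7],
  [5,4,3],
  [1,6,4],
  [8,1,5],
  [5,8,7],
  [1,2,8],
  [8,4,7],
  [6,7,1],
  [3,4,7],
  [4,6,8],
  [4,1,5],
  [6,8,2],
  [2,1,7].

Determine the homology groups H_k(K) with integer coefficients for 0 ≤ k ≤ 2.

K has 8 vertices, 24 edges, 16 triangles.
rank ∂_0 = 0, rank ∂_1 = 7 ⇒ b_0 = 8 − 0 − 7 = 1; all invariant factors of ∂_1 are 1 so no torsion. So H_0 ≅ Z.
rank ∂_1 = 7, rank ∂_2 = 15 ⇒ b_1 = 24 − 7 − 15 = 2; all invariant factors of ∂_2 are 1 so no torsion. So H_1 ≅ Z^2.
rank ∂_2 = 15, rank ∂_3 = 0 ⇒ b_2 = 16 − 15 − 0 = 1. So H_2 ≅ Z.

H_0 = Z,  H_1 = Z^2,  H_2 = Z.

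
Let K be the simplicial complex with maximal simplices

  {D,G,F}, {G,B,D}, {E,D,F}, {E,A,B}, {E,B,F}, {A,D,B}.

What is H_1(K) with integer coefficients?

H_1 ≅ Z.

Fix the vertex order A < B < D < E < F < G and write every simplex with vertices in increasing order. Then dim K = 2 and the simplices of K are:

  0-simplices (6): A, B, D, E, F, G
  1-simplices (12): AB, AD, AE, BD, BE, BF, BG, DE, DF, DG, EF, FG
  2-simplices (6): ABD, ABE, BDG, BEF, DEF, DFG

so the chain groups are C_0 ≅ Z^6, C_1 ≅ Z^12, C_2 ≅ Z^6.

The boundary map ∂_1: C_1 → C_0 is given by ∂[p,q] = [q] − [p]. For instance
  ∂DE = E − D.
As a 6×12 matrix over Z this has rank 5, with invariant factors (1,1,1,1,1).

Boundary ∂_2: C_2 → C_1 maps a triangle to the signed sum of its edges. For instance
  ∂ABD = BD − AD + AB,
  ∂ABE = BE − AE + AB.
The 12×6 boundary matrix has rank 6 and Smith normal form diag(1,1,1,1,1,1).

Computing H_k = (kernel of ∂_k) / (image of ∂_{k+1}):

  H_1: rank ker ∂_1 − rank ∂_2 = (12 − 5) − 6 = 1, and the invariant factors of ∂_2 are all 1, so H_1 = Z.

(K is a triangulation of the cylinder S^1 x I.)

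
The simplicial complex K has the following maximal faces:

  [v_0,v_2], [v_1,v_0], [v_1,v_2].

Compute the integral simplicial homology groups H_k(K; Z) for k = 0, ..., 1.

H_0 = Z,  H_1 = Z.

Fix the vertex order v_0 < v_1 < v_2 and write every simplex with vertices in increasing order. Then dim K = 1 and the simplices of K are:

  0-simplices (3): [v_0], [v_1], [v_2]
  1-simplices (3): [v_0,v_1], [v_0,v_2], [v_1,v_2]

Hence C_0 ≅ Z^3, C_1 ≅ Z^3.

∂_1: C_1 → C_0 is given by ∂[p,q] = [q] − [p]. For instance
  ∂[v_1,v_2] = [v_2] − [v_1].
The resulting 3×3 matrix has rank 2, and its Smith normal form has invariant factors (1,1).

Computing H_k = (kernel of ∂_k) / (image of ∂_{k+1}):

  H_0: rank C_0 − rank ∂_1 = 3 − 2 = 1, and the invariant factors of ∂_1 are all 1, so H_0 ≅ Z.
  H_1: rank ker ∂_1 − rank ∂_2 = (3 − 2) − 0 = 1, and there is no ∂_2, so H_1 ≅ Z.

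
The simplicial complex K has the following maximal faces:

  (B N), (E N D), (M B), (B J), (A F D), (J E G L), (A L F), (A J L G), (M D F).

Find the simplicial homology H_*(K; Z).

H_0 = Z,  H_1 = Z^3,  H_2 = 0,  H_3 = 0.

We work with the vertex ordering A < B < D < E < F < G < J < L < M < N. The simplices of K, each written with vertices in increasing order, are:

  0-simplices (10): A, B, D, E, F, G, J, L, M, N
  1-simplices (21): AD, AF, AG, AJ, AL, BJ, BM, BN, DE, DF, DM, DN, EG, EJ, EL, EN, FL, FM, GJ, GL, JL
  2-simplices (11): ADF, AFL, AGJ, AGL, AJL, DEN, DFM, EGJ, EGL, EJL, GJL
  3-simplices (2): AGJL, EGJL

so the chain groups are C_0 ≅ Z^10, C_1 ≅ Z^21, C_2 ≅ Z^11, C_3 ≅ Z^2.

∂_1: C_1 → C_0 maps an edge to its endpoints' difference, ∂[p,q] = q − p. For instance
  ∂AL = L − A.
The resulting 10×21 matrix has rank 9, and its Smith normal form has invariant factors (1,1,1,1,1,1,1,1,1).

∂_2: C_2 → C_1 acts by ∂[p,q,r] = [q,r] − [p,r] + [p,q]. For instance
  ∂EGJ = GJ − EJ + EG,
  ∂EGL = GL − EL + EG.
As a 21×11 matrix over Z this has rank 9, with invariant factors (1,1,1,1,1,1,1,1,1).

The boundary map ∂_3: C_3 → C_2 sends each 3-simplex σ to the alternating sum Σ_i (−1)^i (σ with its i-th vertex removed). For instance
  ∂AGJL = GJL − AJL + AGL − AGJ,
  ∂EGJL = GJL − EJL + EGL − EGJ.
This gives a 11×2 integer matrix of rank 2; reducing to Smith normal form yields diagonal entries (1,1).

Now H_k = ker ∂_k / im ∂_{k+1}, so:

  H_0: rank C_0 − rank ∂_1 = 10 − 9 = 1, and the invariant factors of ∂_1 are all 1, so H_0 ≅ Z.
  H_1: rank ker ∂_1 − rank ∂_2 = (21 − 9) − 9 = 3, and the invariant factors of ∂_2 are all 1, so H_1 ≅ Z^3.
  H_2: rank ker ∂_2 − rank ∂_3 = (11 − 9) − 2 = 0, and the invariant factors of ∂_3 are all 1, so H_2 ≅ 0.
  H_3: rank ker ∂_3 − rank ∂_4 = (2 − 2) − 0 = 0, and there is no ∂_4, so H_3 ≅ 0.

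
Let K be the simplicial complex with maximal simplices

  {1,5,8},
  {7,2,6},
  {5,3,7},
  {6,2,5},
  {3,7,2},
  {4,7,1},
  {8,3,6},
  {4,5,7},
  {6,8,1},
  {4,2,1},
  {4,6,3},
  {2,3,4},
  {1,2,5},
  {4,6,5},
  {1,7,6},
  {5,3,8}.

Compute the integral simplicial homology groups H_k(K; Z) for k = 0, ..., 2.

H_0 = Z,  H_1 = Z^2,  H_2 = Z.

K has 8 vertices, 24 edges, 16 triangles.
rank ∂_0 = 0, rank ∂_1 = 7 ⇒ b_0 = 8 − 0 − 7 = 1; all invariant factors of ∂_1 are 1 so no torsion. So H_0 = Z.
rank ∂_1 = 7, rank ∂_2 = 15 ⇒ b_1 = 24 − 7 − 15 = 2; all invariant factors of ∂_2 are 1 so no torsion. So H_1 = Z^2.
rank ∂_2 = 15, rank ∂_3 = 0 ⇒ b_2 = 16 − 15 − 0 = 1. So H_2 = Z.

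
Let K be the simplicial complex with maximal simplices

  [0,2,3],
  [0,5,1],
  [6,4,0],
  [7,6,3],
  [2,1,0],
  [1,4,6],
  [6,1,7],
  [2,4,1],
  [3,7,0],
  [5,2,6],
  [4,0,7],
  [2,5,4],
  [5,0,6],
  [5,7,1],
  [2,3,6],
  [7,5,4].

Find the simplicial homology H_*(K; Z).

H_0 ≅ Z,  H_1 ≅ Z^2,  H_2 ≅ Z.

Take the total order 0 < 1 < 2 < 3 < 4 < 5 < 6 < 7 on the vertex set. Then K (dimension 2) consists of the simplices:

  0-simplices (8): [0], [1], [2], [3], [4], [5], [6], [7]
  1-simplices (24): (24 of them)
  2-simplices (16): [0,1,2], [0,1,5], [0,2,3], [0,3,7], [0,4,6], [0,4,7], [0,5,6], [1,2,4], [1,4,6], [1,5,7], [1,6,7], [2,3,6], [2,4,5], [2,5,6], [3,6,7], [4,5,7]

so the chain groups are C_0 ≅ Z^8, C_1 ≅ Z^24, C_2 ≅ Z^16.

The boundary map ∂_1: C_1 → C_0 maps an edge to its endpoints' difference, ∂[p,q] = q − p.
As a 8×24 matrix over Z this has rank 7, with invariant factors (1,1,1,1,1,1,1).

∂_2: C_2 → C_1 maps a triangle to the signed sum of its edges. For instance
  ∂[1,5,7] = [5,7] − [1,7] + [1,5],
  ∂[4,5,7] = [5,7] − [4,7] + [4,5].
This gives a 24×16 integer matrix of rank 15; reducing to Smith normal form yields diagonal entries (1,1,1,1,1,1,1,1,1,1,1,1,1,1,1).

Reading off H_k = ker ∂_k / im ∂_{k+1}:

  H_0: rank C_0 − rank ∂_1 = 8 − 7 = 1, and the invariant factors of ∂_1 are all 1, so H_0 = Z.
  H_1: rank ker ∂_1 − rank ∂_2 = (24 − 7) − 15 = 2, and the invariant factors of ∂_2 are all 1, so H_1 = Z^2.
  H_2: rank ker ∂_2 − rank ∂_3 = (16 − 15) − 0 = 1, and there is no ∂_3, so H_2 = Z.

As a check, the Euler characteristic is 8 − 24 + 16 = 0, which agrees with 1 − 2 + 1 = 0.
(K is a triangulation of the torus T^2.)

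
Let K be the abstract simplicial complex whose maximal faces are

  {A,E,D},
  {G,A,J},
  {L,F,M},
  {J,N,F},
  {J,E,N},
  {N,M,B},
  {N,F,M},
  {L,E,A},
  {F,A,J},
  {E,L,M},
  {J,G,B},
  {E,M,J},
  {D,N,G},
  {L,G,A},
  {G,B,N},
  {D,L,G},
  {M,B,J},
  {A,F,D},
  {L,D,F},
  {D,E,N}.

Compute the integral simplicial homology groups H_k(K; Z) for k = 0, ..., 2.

Take the total order A < B < D < E < F < G < J < L < M < N on the vertex set. Then K (dimension 2) consists of the simplices:

  0-simplices (10): A, B, D, E, F, G, J, L, M, N
  1-simplices (30): AD, AE, AF, AG, AJ, AL, BG, BJ, BM, BN, DE, DF, DG, DL, DN, EJ, EL, EM, EN, FJ, FL, FM, FN, GJ, GL, GN, JM, JN, LM, MN
  2-simplices (20): ADE, ADF, AEL, AFJ, AGJ, AGL, BGJ, BGN, BJM, BMN, DEN, DFL, DGL, DGN, EJM, EJN, ELM, FJN, FLM, FMN

giving chain groups C_0 ≅ Z^10, C_1 ≅ Z^30, C_2 ≅ Z^20.

The boundary map ∂_1: C_1 → C_0 maps an edge to its endpoints' difference, ∂[p,q] = q − p.
As a 10×30 matrix over Z this has rank 9, with invariant factors (1,1,1,1,1,1,1,1,1).

The boundary map ∂_2: C_2 → C_1 maps a triangle to the signed sum of its edges. For instance
  ∂FJN = JN − FN + FJ,
  ∂AFJ = FJ − AJ + AF.
The resulting 30×20 matrix has rank 20, and its Smith normal form has invariant factors (1,1,1,1,1,1,1,1,1,1,1,1,1,1,1,1,1,1,1,2).

Computing H_k = (kernel of ∂_k) / (image of ∂_{k+1}):

  H_0: rank C_0 − rank ∂_1 = 10 − 9 = 1, and the invariant factors of ∂_1 are all 1, so H_0 ≅ Z.
  H_1: rank ker ∂_1 − rank ∂_2 = (30 − 9) − 20 = 1, and ∂_2 has invariant factor 2 > 1, so H_1 ≅ Z ⊕ Z/2Z.
  H_2: rank ker ∂_2 − rank ∂_3 = (20 − 20) − 0 = 0, and there is no ∂_3, so H_2 ≅ 0.

H_0 ≅ Z,  H_1 ≅ Z ⊕ Z/2Z,  H_2 = 0.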